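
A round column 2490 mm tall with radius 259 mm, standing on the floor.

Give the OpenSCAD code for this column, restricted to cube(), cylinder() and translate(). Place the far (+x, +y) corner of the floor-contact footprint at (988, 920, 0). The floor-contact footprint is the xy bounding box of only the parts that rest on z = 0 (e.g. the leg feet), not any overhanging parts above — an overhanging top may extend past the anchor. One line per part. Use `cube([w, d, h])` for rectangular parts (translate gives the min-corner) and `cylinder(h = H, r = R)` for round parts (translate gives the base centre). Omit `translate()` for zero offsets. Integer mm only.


translate([729, 661, 0]) cylinder(h = 2490, r = 259);


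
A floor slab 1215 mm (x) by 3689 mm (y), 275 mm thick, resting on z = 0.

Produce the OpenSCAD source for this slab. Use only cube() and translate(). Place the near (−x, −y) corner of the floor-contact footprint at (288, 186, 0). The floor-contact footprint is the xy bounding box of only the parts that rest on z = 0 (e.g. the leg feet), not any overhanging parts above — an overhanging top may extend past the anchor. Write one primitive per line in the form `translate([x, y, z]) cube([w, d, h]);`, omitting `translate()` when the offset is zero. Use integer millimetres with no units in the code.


translate([288, 186, 0]) cube([1215, 3689, 275]);


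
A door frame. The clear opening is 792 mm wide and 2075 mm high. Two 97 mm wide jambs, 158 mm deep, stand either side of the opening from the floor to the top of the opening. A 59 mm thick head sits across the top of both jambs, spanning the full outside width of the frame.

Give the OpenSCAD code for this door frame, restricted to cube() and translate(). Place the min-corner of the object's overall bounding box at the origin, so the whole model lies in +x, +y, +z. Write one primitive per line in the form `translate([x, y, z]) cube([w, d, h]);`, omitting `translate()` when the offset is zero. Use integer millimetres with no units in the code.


cube([97, 158, 2075]);
translate([889, 0, 0]) cube([97, 158, 2075]);
translate([0, 0, 2075]) cube([986, 158, 59]);


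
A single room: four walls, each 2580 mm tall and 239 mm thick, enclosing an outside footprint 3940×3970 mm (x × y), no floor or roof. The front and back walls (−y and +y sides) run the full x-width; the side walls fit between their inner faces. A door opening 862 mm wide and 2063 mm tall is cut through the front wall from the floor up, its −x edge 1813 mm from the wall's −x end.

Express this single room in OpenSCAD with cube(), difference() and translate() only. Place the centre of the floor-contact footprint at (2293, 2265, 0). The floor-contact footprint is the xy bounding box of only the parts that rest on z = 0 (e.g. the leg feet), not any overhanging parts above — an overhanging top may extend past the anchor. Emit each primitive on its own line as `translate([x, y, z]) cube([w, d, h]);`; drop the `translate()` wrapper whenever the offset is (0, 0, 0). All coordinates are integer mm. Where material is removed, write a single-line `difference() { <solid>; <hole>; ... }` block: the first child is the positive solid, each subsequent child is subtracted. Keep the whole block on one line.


difference() { translate([323, 280, 0]) cube([3940, 239, 2580]); translate([2136, 280, 0]) cube([862, 239, 2063]); }
translate([323, 4011, 0]) cube([3940, 239, 2580]);
translate([323, 519, 0]) cube([239, 3492, 2580]);
translate([4024, 519, 0]) cube([239, 3492, 2580]);


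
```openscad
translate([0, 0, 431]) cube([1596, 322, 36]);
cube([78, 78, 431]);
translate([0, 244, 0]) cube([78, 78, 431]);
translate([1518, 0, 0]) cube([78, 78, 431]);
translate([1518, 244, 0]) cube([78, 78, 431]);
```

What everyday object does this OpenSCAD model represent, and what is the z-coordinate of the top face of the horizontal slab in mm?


A bench. The seat-top height is 467 mm.

A long slab on four corner posts — a bench. The slab sits at z = 431 with thickness 36, so the top is 431 + 36 = 467 mm.


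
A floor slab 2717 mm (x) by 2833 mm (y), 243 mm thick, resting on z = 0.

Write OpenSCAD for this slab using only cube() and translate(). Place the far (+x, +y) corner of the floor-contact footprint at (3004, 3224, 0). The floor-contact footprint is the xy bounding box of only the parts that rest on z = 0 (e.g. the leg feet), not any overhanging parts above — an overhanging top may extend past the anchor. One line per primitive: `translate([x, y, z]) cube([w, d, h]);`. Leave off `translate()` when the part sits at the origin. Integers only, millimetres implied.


translate([287, 391, 0]) cube([2717, 2833, 243]);


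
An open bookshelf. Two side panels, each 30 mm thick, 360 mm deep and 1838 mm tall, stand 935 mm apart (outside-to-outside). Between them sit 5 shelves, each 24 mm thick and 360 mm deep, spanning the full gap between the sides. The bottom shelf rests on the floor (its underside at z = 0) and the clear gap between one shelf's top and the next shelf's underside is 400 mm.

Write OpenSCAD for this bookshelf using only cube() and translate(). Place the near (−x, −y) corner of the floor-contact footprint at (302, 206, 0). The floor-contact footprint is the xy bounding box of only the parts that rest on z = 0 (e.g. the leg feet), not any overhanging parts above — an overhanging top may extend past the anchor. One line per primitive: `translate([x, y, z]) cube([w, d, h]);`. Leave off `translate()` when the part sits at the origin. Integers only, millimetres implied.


translate([302, 206, 0]) cube([30, 360, 1838]);
translate([1207, 206, 0]) cube([30, 360, 1838]);
translate([332, 206, 0]) cube([875, 360, 24]);
translate([332, 206, 424]) cube([875, 360, 24]);
translate([332, 206, 848]) cube([875, 360, 24]);
translate([332, 206, 1272]) cube([875, 360, 24]);
translate([332, 206, 1696]) cube([875, 360, 24]);


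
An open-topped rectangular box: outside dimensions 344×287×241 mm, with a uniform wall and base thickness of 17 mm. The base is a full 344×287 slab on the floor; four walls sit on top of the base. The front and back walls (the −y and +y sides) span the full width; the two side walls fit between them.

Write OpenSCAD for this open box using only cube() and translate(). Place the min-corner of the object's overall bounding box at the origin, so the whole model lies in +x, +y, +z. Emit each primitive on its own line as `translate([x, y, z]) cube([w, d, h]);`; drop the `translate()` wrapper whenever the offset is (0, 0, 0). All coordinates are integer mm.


cube([344, 287, 17]);
translate([0, 0, 17]) cube([344, 17, 224]);
translate([0, 270, 17]) cube([344, 17, 224]);
translate([0, 17, 17]) cube([17, 253, 224]);
translate([327, 17, 17]) cube([17, 253, 224]);


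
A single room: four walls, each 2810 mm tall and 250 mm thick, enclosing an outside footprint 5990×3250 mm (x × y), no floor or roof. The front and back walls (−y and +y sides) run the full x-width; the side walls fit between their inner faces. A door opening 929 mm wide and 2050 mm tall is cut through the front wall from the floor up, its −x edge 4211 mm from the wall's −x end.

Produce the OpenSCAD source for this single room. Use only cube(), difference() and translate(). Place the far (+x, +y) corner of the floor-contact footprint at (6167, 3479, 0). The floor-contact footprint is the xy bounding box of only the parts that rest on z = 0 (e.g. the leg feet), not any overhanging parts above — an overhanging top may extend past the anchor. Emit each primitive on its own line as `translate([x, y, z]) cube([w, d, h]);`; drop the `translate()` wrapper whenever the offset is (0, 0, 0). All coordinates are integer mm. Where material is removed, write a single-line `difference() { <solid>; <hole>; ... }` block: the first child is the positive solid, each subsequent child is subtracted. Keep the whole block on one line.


difference() { translate([177, 229, 0]) cube([5990, 250, 2810]); translate([4388, 229, 0]) cube([929, 250, 2050]); }
translate([177, 3229, 0]) cube([5990, 250, 2810]);
translate([177, 479, 0]) cube([250, 2750, 2810]);
translate([5917, 479, 0]) cube([250, 2750, 2810]);


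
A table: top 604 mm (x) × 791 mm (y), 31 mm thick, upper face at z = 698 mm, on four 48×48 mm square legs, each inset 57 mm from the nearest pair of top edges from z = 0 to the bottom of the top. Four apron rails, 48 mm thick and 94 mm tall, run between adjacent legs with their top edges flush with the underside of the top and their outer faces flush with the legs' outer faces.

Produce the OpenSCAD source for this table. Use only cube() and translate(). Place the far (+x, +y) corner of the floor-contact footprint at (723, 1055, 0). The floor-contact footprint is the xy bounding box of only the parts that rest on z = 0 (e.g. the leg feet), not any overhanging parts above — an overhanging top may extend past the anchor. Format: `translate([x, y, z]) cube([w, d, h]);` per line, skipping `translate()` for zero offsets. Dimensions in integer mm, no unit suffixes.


translate([176, 321, 667]) cube([604, 791, 31]);
translate([233, 378, 0]) cube([48, 48, 667]);
translate([675, 378, 0]) cube([48, 48, 667]);
translate([233, 1007, 0]) cube([48, 48, 667]);
translate([675, 1007, 0]) cube([48, 48, 667]);
translate([281, 378, 573]) cube([394, 48, 94]);
translate([281, 1007, 573]) cube([394, 48, 94]);
translate([233, 426, 573]) cube([48, 581, 94]);
translate([675, 426, 573]) cube([48, 581, 94]);


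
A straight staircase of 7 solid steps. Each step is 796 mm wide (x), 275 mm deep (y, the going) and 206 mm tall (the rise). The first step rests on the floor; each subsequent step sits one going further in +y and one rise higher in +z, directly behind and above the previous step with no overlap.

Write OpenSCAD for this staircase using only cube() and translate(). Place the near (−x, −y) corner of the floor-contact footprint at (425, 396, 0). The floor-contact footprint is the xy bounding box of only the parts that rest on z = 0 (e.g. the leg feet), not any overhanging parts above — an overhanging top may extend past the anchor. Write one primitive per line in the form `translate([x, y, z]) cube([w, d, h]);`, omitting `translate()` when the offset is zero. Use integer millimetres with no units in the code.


translate([425, 396, 0]) cube([796, 275, 206]);
translate([425, 671, 206]) cube([796, 275, 206]);
translate([425, 946, 412]) cube([796, 275, 206]);
translate([425, 1221, 618]) cube([796, 275, 206]);
translate([425, 1496, 824]) cube([796, 275, 206]);
translate([425, 1771, 1030]) cube([796, 275, 206]);
translate([425, 2046, 1236]) cube([796, 275, 206]);


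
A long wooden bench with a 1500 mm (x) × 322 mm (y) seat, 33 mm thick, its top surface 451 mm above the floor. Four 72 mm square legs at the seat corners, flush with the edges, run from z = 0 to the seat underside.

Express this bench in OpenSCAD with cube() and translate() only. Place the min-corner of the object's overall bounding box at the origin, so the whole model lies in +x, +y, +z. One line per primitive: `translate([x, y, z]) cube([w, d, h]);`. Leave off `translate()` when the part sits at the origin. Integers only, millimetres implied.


translate([0, 0, 418]) cube([1500, 322, 33]);
cube([72, 72, 418]);
translate([0, 250, 0]) cube([72, 72, 418]);
translate([1428, 0, 0]) cube([72, 72, 418]);
translate([1428, 250, 0]) cube([72, 72, 418]);


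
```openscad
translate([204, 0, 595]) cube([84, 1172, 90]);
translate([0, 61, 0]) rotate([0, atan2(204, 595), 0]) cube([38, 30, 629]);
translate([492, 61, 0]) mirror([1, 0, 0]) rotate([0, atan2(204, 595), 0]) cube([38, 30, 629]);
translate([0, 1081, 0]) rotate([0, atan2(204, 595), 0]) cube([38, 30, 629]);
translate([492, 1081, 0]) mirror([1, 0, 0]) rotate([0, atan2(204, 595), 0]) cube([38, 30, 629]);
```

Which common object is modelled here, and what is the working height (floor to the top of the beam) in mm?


A sawhorse. The overall height is 685 mm.

A beam across two mirrored pairs of raked legs — a sawhorse. The beam's underside is at z = 595 (matching the legs' vertical rise in atan2(204, 595)) and the beam is 90 mm tall, so its top is at 595 + 90 = 685 mm. The raked legs top out at the beam's underside, so that is the highest point.


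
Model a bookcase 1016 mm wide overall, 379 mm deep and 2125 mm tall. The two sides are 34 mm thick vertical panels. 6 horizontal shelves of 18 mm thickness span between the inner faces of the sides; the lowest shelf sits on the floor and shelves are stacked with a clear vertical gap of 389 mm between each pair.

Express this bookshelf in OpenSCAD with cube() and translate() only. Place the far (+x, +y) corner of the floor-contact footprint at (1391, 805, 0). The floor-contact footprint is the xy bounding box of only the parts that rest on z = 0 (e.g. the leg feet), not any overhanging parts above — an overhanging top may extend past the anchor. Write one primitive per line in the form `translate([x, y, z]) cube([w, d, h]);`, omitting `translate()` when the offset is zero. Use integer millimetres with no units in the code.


translate([375, 426, 0]) cube([34, 379, 2125]);
translate([1357, 426, 0]) cube([34, 379, 2125]);
translate([409, 426, 0]) cube([948, 379, 18]);
translate([409, 426, 407]) cube([948, 379, 18]);
translate([409, 426, 814]) cube([948, 379, 18]);
translate([409, 426, 1221]) cube([948, 379, 18]);
translate([409, 426, 1628]) cube([948, 379, 18]);
translate([409, 426, 2035]) cube([948, 379, 18]);


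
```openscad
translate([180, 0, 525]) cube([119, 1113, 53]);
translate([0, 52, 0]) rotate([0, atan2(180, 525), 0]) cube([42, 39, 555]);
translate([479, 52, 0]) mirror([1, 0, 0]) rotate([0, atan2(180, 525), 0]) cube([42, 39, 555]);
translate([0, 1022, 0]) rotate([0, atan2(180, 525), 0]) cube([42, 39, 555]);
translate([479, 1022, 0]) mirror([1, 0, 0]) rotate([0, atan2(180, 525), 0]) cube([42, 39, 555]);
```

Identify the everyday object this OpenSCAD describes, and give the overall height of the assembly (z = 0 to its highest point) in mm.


A sawhorse. The overall height is 578 mm.

A beam across two mirrored pairs of raked legs — a sawhorse. The beam's underside is at z = 525 (matching the legs' vertical rise in atan2(180, 525)) and the beam is 53 mm tall, so its top is at 525 + 53 = 578 mm. The raked legs top out at the beam's underside, so that is the highest point.


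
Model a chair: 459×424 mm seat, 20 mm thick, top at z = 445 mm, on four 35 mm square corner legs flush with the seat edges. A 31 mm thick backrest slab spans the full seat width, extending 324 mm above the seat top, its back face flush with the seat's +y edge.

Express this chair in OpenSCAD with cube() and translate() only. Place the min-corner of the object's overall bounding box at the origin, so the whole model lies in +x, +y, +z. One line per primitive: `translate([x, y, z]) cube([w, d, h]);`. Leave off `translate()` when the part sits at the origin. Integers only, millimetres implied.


translate([0, 0, 425]) cube([459, 424, 20]);
cube([35, 35, 425]);
translate([424, 0, 0]) cube([35, 35, 425]);
translate([0, 389, 0]) cube([35, 35, 425]);
translate([424, 389, 0]) cube([35, 35, 425]);
translate([0, 393, 445]) cube([459, 31, 324]);


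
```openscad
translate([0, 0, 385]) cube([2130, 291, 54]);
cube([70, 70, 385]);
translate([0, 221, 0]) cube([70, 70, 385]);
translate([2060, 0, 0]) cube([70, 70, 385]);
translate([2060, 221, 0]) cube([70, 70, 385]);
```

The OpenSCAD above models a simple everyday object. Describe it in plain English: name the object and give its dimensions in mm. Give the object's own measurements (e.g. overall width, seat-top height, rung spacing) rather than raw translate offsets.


A long wooden bench with a 2130 mm (x) × 291 mm (y) seat, 54 mm thick, its top surface 439 mm above the floor. Four 70 mm square legs at the seat corners, flush with the edges, run from z = 0 to the seat underside.


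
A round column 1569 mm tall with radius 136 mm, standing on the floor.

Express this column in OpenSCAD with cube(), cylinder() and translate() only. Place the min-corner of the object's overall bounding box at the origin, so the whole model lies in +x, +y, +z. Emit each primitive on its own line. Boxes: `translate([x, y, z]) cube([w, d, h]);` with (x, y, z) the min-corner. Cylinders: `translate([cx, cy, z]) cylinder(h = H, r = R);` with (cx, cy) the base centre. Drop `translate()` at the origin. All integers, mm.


translate([136, 136, 0]) cylinder(h = 1569, r = 136);


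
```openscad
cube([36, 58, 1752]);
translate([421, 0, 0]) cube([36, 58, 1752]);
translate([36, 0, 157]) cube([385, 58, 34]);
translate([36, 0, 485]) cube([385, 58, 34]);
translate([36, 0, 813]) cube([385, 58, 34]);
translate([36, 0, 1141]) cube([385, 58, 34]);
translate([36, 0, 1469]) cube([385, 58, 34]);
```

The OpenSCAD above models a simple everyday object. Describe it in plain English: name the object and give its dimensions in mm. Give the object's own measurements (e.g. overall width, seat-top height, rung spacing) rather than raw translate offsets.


A straight ladder. Two 36×58 mm vertical rails, 1752 mm tall, stand 457 mm apart (outside-to-outside) with their front faces coplanar on the −y side. 5 rungs, each 58 mm deep and 34 mm tall, span between the inner faces of the rails, front faces flush with the rails. The lowest rung's underside is at z = 157 mm and rungs are spaced 328 mm apart (underside to underside).


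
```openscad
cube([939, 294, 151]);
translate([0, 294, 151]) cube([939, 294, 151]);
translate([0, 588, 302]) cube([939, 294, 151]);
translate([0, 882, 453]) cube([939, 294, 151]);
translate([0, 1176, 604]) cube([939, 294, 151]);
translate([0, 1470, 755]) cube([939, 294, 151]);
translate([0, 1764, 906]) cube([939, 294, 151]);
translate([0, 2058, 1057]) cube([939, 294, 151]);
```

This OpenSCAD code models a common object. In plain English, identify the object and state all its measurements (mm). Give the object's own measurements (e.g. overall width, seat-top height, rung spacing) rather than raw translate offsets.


A straight staircase of 8 solid steps. Each step is 939 mm wide (x), 294 mm deep (y, the going) and 151 mm tall (the rise). The first step rests on the floor; each subsequent step sits one going further in +y and one rise higher in +z, directly behind and above the previous step with no overlap.


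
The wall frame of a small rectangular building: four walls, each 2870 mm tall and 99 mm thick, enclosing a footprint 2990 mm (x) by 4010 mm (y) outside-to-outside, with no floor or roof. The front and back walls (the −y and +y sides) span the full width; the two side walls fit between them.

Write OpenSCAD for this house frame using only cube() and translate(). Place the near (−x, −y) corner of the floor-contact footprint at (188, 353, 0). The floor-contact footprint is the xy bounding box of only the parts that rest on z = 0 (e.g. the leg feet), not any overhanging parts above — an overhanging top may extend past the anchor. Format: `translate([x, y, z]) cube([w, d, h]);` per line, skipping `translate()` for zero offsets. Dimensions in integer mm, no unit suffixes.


translate([188, 353, 0]) cube([2990, 99, 2870]);
translate([188, 4264, 0]) cube([2990, 99, 2870]);
translate([188, 452, 0]) cube([99, 3812, 2870]);
translate([3079, 452, 0]) cube([99, 3812, 2870]);


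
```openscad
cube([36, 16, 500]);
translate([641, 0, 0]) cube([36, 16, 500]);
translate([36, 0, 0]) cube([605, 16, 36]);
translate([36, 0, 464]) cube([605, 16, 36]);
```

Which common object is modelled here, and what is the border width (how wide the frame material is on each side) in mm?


A picture frame. The border width is 36 mm.

Four thin pieces enclosing a rectangular opening — a picture frame. The two full-height stiles are 500 mm tall; the top rail sits at z = 464 and is 36 mm tall, so the border above the opening is 500 − 464 = 36 mm, matching the stile x-width.


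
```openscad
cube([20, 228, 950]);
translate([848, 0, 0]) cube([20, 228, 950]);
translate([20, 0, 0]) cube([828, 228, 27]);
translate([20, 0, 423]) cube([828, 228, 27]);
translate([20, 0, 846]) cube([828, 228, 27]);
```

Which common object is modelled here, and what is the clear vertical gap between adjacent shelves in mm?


A bookshelf. The clear shelf gap is 396 mm.

Two tall side panels with 3 horizontal boards between them — a bookshelf. The first two shelf undersides are at z = 0 and z = 423; with shelf thickness 27, the clear gap is 423 − 0 − 27 = 396 mm.


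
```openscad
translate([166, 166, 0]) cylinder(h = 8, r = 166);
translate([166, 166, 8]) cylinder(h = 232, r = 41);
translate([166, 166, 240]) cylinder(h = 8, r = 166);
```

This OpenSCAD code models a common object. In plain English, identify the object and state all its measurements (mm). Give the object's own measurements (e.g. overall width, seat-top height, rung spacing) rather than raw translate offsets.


A spool: two coaxial disc flanges of radius 166 mm and thickness 8 mm, joined by a core cylinder of radius 41 mm and height 232 mm. The lower flange rests on z = 0 and the three cylinders share a vertical axis.


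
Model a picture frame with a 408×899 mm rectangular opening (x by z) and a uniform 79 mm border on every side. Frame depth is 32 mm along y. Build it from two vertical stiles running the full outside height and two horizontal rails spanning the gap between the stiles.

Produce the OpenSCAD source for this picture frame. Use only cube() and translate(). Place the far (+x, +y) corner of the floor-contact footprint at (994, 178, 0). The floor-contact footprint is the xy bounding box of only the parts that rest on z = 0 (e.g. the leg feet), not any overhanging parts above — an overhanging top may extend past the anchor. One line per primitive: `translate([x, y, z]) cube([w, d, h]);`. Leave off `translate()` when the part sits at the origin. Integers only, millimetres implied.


translate([428, 146, 0]) cube([79, 32, 1057]);
translate([915, 146, 0]) cube([79, 32, 1057]);
translate([507, 146, 0]) cube([408, 32, 79]);
translate([507, 146, 978]) cube([408, 32, 79]);


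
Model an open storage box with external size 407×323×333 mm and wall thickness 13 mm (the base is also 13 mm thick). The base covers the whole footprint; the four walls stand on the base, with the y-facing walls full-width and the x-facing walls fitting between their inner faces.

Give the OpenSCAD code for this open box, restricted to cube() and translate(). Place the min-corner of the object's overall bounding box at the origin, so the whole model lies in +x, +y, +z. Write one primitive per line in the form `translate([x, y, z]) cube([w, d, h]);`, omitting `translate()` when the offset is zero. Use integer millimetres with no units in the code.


cube([407, 323, 13]);
translate([0, 0, 13]) cube([407, 13, 320]);
translate([0, 310, 13]) cube([407, 13, 320]);
translate([0, 13, 13]) cube([13, 297, 320]);
translate([394, 13, 13]) cube([13, 297, 320]);


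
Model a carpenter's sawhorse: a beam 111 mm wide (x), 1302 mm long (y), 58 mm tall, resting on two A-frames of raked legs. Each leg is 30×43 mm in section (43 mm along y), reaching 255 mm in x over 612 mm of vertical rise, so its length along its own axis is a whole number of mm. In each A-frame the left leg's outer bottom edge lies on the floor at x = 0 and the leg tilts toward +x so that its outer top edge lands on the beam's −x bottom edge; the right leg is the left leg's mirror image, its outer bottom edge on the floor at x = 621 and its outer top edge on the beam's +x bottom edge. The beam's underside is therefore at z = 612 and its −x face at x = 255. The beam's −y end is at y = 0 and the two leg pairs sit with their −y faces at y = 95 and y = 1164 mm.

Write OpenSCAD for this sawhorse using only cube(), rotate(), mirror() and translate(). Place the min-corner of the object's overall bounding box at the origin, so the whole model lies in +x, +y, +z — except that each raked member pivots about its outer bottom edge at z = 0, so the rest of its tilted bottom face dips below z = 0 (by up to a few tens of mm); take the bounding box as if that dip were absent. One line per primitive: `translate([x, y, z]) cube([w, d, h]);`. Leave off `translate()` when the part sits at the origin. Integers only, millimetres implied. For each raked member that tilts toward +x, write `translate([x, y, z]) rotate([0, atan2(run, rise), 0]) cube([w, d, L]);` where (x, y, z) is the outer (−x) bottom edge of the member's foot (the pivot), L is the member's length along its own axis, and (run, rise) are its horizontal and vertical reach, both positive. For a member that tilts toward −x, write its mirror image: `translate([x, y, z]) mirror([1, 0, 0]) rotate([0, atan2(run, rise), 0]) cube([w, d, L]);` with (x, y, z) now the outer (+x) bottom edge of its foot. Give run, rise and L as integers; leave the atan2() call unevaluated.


translate([255, 0, 612]) cube([111, 1302, 58]);
translate([0, 95, 0]) rotate([0, atan2(255, 612), 0]) cube([30, 43, 663]);
translate([621, 95, 0]) mirror([1, 0, 0]) rotate([0, atan2(255, 612), 0]) cube([30, 43, 663]);
translate([0, 1164, 0]) rotate([0, atan2(255, 612), 0]) cube([30, 43, 663]);
translate([621, 1164, 0]) mirror([1, 0, 0]) rotate([0, atan2(255, 612), 0]) cube([30, 43, 663]);


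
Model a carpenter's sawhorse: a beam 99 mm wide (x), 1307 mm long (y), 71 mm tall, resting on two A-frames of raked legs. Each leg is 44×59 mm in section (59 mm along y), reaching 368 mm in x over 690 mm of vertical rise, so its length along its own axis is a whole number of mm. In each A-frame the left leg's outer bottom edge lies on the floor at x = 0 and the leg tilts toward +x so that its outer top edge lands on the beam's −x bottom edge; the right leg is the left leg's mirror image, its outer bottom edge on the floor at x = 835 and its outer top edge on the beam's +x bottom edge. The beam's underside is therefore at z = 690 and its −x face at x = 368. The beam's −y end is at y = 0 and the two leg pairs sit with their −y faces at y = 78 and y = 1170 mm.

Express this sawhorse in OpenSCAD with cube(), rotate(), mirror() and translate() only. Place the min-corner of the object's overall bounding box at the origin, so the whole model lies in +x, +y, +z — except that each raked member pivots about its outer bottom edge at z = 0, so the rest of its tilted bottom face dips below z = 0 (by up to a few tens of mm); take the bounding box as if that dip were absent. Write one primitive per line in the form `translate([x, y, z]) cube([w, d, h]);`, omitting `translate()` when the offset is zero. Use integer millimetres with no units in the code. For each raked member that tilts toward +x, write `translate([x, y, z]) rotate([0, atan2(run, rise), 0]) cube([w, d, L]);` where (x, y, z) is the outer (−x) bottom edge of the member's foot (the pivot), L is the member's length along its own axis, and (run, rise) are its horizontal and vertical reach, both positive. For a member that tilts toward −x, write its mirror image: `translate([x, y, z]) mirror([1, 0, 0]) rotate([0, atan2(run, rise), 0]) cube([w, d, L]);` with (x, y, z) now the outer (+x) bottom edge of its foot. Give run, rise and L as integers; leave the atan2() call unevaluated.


// leg length = √(368² + 690²) = 782
// right-leg outer foot x = 2·368 + 99 = 835
// beam min-corner = (368, 0, 690)
translate([368, 0, 690]) cube([99, 1307, 71]);
translate([0, 78, 0]) rotate([0, atan2(368, 690), 0]) cube([44, 59, 782]);
translate([835, 78, 0]) mirror([1, 0, 0]) rotate([0, atan2(368, 690), 0]) cube([44, 59, 782]);
translate([0, 1170, 0]) rotate([0, atan2(368, 690), 0]) cube([44, 59, 782]);
translate([835, 1170, 0]) mirror([1, 0, 0]) rotate([0, atan2(368, 690), 0]) cube([44, 59, 782]);


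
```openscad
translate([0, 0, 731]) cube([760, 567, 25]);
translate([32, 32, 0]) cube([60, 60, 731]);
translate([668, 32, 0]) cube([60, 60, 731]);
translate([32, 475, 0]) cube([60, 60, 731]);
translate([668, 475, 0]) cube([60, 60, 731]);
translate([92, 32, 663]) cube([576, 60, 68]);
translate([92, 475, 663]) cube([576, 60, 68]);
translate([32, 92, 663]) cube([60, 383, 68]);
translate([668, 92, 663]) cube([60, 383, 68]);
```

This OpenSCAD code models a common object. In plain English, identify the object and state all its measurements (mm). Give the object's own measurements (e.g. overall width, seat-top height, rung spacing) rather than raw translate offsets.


A rectangular dining table. The top is 760×567×25 mm with its upper surface at z = 756 mm. It stands on four 60×60 mm square legs, each inset 32 mm from the nearest pair of top edges, running from the floor to the underside of the top. Four apron rails, 60 mm thick and 68 mm tall, run between adjacent legs with their top edges flush with the underside of the top and their outer faces flush with the legs' outer faces.


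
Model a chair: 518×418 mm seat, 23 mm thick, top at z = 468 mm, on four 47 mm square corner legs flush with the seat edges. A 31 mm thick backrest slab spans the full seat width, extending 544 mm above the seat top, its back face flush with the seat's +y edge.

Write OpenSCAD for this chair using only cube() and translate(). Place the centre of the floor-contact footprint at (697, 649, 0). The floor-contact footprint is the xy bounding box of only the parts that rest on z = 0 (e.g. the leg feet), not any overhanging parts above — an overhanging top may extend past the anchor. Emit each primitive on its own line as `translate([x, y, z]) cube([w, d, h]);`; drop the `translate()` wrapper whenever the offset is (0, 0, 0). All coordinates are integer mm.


translate([438, 440, 445]) cube([518, 418, 23]);
translate([438, 440, 0]) cube([47, 47, 445]);
translate([909, 440, 0]) cube([47, 47, 445]);
translate([438, 811, 0]) cube([47, 47, 445]);
translate([909, 811, 0]) cube([47, 47, 445]);
translate([438, 827, 468]) cube([518, 31, 544]);


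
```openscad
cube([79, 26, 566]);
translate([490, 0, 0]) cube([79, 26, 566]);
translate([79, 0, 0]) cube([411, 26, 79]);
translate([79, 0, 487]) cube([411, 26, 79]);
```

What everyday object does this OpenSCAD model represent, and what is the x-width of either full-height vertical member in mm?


A picture frame. The border width is 79 mm.

Four thin pieces enclosing a rectangular opening — a picture frame. The two full-height stiles are 566 mm tall; the top rail sits at z = 487 and is 79 mm tall, so the border above the opening is 566 − 487 = 79 mm, matching the stile x-width.


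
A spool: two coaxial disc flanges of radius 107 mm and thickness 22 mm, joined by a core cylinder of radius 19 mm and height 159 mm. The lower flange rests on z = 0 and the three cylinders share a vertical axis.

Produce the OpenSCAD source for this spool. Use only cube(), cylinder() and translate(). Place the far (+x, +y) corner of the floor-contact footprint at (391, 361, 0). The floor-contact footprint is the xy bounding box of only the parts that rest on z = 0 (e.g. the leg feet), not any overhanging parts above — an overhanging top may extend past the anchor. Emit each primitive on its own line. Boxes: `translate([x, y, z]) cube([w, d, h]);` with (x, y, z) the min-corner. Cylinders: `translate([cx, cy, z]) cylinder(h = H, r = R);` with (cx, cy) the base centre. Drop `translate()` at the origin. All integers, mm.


translate([284, 254, 0]) cylinder(h = 22, r = 107);
translate([284, 254, 22]) cylinder(h = 159, r = 19);
translate([284, 254, 181]) cylinder(h = 22, r = 107);


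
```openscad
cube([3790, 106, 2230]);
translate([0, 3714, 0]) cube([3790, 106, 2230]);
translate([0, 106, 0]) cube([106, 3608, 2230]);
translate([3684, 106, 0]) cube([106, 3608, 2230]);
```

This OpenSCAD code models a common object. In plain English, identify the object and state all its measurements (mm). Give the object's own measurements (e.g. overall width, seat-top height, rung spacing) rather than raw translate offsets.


The wall frame of a small rectangular building: four walls, each 2230 mm tall and 106 mm thick, enclosing a footprint 3790 mm (x) by 3820 mm (y) outside-to-outside, with no floor or roof. The front and back walls (the −y and +y sides) span the full width; the two side walls fit between them.


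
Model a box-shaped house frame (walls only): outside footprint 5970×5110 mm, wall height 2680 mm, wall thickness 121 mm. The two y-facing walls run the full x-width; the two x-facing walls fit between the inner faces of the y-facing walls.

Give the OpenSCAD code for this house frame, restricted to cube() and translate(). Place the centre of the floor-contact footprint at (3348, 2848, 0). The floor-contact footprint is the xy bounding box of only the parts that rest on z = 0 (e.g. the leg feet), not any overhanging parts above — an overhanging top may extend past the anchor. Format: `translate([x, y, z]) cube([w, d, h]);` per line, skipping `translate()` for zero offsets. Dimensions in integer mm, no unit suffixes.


translate([363, 293, 0]) cube([5970, 121, 2680]);
translate([363, 5282, 0]) cube([5970, 121, 2680]);
translate([363, 414, 0]) cube([121, 4868, 2680]);
translate([6212, 414, 0]) cube([121, 4868, 2680]);


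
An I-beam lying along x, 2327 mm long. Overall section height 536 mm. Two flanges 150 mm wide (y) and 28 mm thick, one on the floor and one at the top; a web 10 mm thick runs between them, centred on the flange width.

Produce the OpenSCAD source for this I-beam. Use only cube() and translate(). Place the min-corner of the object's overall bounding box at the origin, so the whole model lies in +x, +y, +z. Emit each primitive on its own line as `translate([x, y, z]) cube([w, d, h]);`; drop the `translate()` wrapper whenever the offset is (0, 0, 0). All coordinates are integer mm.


cube([2327, 150, 28]);
translate([0, 70, 28]) cube([2327, 10, 480]);
translate([0, 0, 508]) cube([2327, 150, 28]);


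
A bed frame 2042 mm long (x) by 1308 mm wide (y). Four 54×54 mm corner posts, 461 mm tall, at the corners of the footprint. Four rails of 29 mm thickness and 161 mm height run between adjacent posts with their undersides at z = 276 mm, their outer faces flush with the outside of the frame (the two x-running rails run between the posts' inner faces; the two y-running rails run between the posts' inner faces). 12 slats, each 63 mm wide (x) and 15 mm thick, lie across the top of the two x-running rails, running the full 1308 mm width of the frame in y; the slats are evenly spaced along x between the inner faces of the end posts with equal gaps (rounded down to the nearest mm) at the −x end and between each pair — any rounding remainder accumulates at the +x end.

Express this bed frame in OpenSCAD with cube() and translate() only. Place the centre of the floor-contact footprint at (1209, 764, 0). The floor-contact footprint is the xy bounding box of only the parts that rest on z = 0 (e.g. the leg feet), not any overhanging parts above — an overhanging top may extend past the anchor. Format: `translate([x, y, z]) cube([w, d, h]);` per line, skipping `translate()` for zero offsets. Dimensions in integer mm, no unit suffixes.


translate([188, 110, 0]) cube([54, 54, 461]);
translate([188, 1364, 0]) cube([54, 54, 461]);
translate([2176, 110, 0]) cube([54, 54, 461]);
translate([2176, 1364, 0]) cube([54, 54, 461]);
translate([242, 110, 276]) cube([1934, 29, 161]);
translate([242, 1389, 276]) cube([1934, 29, 161]);
translate([188, 164, 276]) cube([29, 1200, 161]);
translate([2201, 164, 276]) cube([29, 1200, 161]);
translate([332, 110, 437]) cube([63, 1308, 15]);
translate([485, 110, 437]) cube([63, 1308, 15]);
translate([638, 110, 437]) cube([63, 1308, 15]);
translate([791, 110, 437]) cube([63, 1308, 15]);
translate([944, 110, 437]) cube([63, 1308, 15]);
translate([1097, 110, 437]) cube([63, 1308, 15]);
translate([1250, 110, 437]) cube([63, 1308, 15]);
translate([1403, 110, 437]) cube([63, 1308, 15]);
translate([1556, 110, 437]) cube([63, 1308, 15]);
translate([1709, 110, 437]) cube([63, 1308, 15]);
translate([1862, 110, 437]) cube([63, 1308, 15]);
translate([2015, 110, 437]) cube([63, 1308, 15]);


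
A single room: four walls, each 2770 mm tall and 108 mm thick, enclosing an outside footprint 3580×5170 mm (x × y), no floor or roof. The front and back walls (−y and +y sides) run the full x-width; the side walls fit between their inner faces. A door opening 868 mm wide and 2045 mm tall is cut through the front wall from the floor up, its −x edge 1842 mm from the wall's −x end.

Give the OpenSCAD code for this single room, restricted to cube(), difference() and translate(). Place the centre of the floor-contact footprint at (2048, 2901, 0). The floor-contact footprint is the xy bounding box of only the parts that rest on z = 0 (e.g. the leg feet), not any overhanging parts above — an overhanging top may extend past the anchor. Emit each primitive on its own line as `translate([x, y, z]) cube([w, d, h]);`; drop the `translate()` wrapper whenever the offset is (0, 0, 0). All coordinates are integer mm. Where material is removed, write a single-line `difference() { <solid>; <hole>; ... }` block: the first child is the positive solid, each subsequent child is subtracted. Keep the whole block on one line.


difference() { translate([258, 316, 0]) cube([3580, 108, 2770]); translate([2100, 316, 0]) cube([868, 108, 2045]); }
translate([258, 5378, 0]) cube([3580, 108, 2770]);
translate([258, 424, 0]) cube([108, 4954, 2770]);
translate([3730, 424, 0]) cube([108, 4954, 2770]);


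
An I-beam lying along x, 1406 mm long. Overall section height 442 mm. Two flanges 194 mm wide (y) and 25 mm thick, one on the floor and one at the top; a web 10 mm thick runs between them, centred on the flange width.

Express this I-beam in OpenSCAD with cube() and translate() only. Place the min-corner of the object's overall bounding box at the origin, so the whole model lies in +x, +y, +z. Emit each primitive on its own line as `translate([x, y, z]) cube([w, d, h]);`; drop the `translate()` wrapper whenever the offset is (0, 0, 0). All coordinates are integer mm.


cube([1406, 194, 25]);
translate([0, 92, 25]) cube([1406, 10, 392]);
translate([0, 0, 417]) cube([1406, 194, 25]);


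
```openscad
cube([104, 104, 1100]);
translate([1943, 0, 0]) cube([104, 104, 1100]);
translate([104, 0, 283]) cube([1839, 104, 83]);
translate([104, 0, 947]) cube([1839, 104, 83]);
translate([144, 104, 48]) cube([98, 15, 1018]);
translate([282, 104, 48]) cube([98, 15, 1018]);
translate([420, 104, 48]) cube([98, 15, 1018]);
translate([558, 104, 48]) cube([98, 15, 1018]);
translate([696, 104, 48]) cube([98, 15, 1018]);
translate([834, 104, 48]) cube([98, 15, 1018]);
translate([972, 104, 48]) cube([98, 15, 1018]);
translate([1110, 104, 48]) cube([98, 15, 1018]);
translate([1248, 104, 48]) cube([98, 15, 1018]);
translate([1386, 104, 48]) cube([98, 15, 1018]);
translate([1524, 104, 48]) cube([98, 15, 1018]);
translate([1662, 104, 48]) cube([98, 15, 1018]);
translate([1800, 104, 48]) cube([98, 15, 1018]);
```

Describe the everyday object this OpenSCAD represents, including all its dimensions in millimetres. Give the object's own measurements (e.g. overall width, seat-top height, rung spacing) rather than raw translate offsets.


A fence section. Two 104×104 mm posts, 1100 mm tall, stand on the floor with a clear span of 1839 mm between their inner faces. Two horizontal rails of 104×83 mm section span the gap between the posts with their undersides at z = 283 mm and z = 947 mm, flush with the posts' −y face. 13 pickets, each 98 mm wide, 15 mm thick and 1018 mm tall, are fixed to the +y face of the rails with their bottoms at z = 48 mm, spaced across the span with a 40 mm gap after the −x post and between neighbouring pickets, with 45 mm left before the +x post.


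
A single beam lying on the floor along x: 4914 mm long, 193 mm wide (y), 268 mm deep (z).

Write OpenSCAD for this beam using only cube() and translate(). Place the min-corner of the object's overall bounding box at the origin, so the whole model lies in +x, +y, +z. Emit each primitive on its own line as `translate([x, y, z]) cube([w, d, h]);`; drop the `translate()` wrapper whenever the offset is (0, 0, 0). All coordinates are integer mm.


cube([4914, 193, 268]);
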